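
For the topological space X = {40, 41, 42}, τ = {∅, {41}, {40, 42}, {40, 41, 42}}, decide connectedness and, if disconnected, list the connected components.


(X, τ) is disconnected; components = [{41}, {40, 42}].

Find clopen sets (U ∈ τ with X ∖ U ∈ τ):
  U = ∅, X ∖ U = {40, 41, 42} — both open, so U is clopen.
  U = {41}, X ∖ U = {40, 42} — both open, so U is clopen.
  U = {40, 42}, X ∖ U = {41} — both open, so U is clopen.
  U = {40, 41, 42}, X ∖ U = ∅ — both open, so U is clopen.
Nontrivial clopen(s) exist: e.g. {40, 42}. So (X, τ) is disconnected.
Compute connected components by grouping points that agree on all clopens:
  component: {41}
  component: {40, 42}


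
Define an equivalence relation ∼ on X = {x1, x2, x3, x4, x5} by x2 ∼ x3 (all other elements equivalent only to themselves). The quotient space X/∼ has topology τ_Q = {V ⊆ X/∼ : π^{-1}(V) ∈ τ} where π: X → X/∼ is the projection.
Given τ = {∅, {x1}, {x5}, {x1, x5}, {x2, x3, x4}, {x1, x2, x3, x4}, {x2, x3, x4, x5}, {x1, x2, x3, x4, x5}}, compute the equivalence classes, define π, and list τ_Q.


X/∼ = {[x1], [x2=x3], [x4], [x5]}; |τ_Q| = 8.

Equivalence classes: [x1], [x2=x3], [x4], [x5].
Quotient map π: X → X/∼ sends x1 ↦ [x1], x2 ↦ [x2=x3], x3 ↦ [x2=x3], x4 ↦ [x4], x5 ↦ [x5].
For each subset V ⊆ X/∼, compute π^{-1}(V) ⊆ X and check whether π^{-1}(V) ∈ τ. V is open in τ_Q iff π^{-1}(V) ∈ τ.
  V = {}: π^{-1}(V) = ∅ ∈ τ ✓.
  V = {[x1]}: π^{-1}(V) = {x1} ∈ τ ✓.
  V = {[x2=x3]}: π^{-1}(V) = {x2, x3} ∉ τ ✗.
  V = {[x1], [x2=x3]}: π^{-1}(V) = {x1, x2, x3} ∉ τ ✗.
  V = {[x4]}: π^{-1}(V) = {x4} ∉ τ ✗.
  V = {[x1], [x4]}: π^{-1}(V) = {x1, x4} ∉ τ ✗.
  V = {[x2=x3], [x4]}: π^{-1}(V) = {x2, x3, x4} ∈ τ ✓.
  V = {[x1], [x2=x3], [x4]}: π^{-1}(V) = {x1, x2, x3, x4} ∈ τ ✓.
  V = {[x5]}: π^{-1}(V) = {x5} ∈ τ ✓.
  V = {[x1], [x5]}: π^{-1}(V) = {x1, x5} ∈ τ ✓.
  V = {[x2=x3], [x5]}: π^{-1}(V) = {x2, x3, x5} ∉ τ ✗.
  V = {[x1], [x2=x3], [x5]}: π^{-1}(V) = {x1, x2, x3, x5} ∉ τ ✗.
  V = {[x4], [x5]}: π^{-1}(V) = {x4, x5} ∉ τ ✗.
  V = {[x1], [x4], [x5]}: π^{-1}(V) = {x1, x4, x5} ∉ τ ✗.
  V = {[x2=x3], [x4], [x5]}: π^{-1}(V) = {x2, x3, x4, x5} ∈ τ ✓.
  V = {[x1], [x2=x3], [x4], [x5]}: π^{-1}(V) = {x1, x2, x3, x4, x5} ∈ τ ✓.
Open sets in the quotient: τ_Q = {{}, {[x1]}, {[x2=x3], [x4]}, {[x1], [x2=x3], [x4]}, {[x5]}, {[x1], [x5]}, {[x2=x3], [x4], [x5]}, {[x1], [x2=x3], [x4], [x5]}} (8 elements).


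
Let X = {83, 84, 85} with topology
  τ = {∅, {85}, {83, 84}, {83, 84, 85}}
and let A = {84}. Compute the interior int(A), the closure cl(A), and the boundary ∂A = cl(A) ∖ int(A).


int(A) = ∅, cl(A) = {83, 84}, ∂A = {83, 84}.

Closed sets in (X, τ) are complements of opens:
  closed(X, τ) = {∅, {85}, {83, 84}, {83, 84, 85}}.
int(A) = ⋃ {U ∈ τ : U ⊆ A}. Opens contained in A: ∅.
Taking the union of these: int(A) = ∅.
cl(A) = ⋂ {C closed : A ⊆ C}. Closed sets containing A: {83, 84}, {83, 84, 85}.
Intersecting these: cl(A) = {83, 84}.
∂A = cl(A) ∖ int(A) = {83, 84} ∖ ∅ = {83, 84}.


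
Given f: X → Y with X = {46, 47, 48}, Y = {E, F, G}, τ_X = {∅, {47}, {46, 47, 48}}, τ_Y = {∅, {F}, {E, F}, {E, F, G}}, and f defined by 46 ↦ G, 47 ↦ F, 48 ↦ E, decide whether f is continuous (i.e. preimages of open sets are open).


f is NOT continuous.

Compute f^{-1}(U) for each U ∈ τ_Y:
  U = ∅: f^{-1}(U) = ∅ ∈ τ_X ✓.
  U = {F}: f^{-1}(U) = {47} ∈ τ_X ✓.
  U = {E, F}: f^{-1}(U) = {47, 48} ∉ τ_X ✗.
  U = {E, F, G}: f^{-1}(U) = {46, 47, 48} ∈ τ_X ✓.
Found U = {E, F} with f^{-1}(U) = {47, 48} not in τ_X. Therefore f is NOT continuous.


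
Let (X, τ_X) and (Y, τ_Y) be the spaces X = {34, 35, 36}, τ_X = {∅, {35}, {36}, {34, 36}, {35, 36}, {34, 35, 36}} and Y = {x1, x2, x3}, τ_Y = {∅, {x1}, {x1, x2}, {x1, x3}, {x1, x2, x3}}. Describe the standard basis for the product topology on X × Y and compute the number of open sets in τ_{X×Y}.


Basis B = {∅ × ∅, {35} × {x1}, {36} × {x1}, {34, 36} × {x1}, {35} × {x1, x2}, {35} × {x1, x3}, {35, 36} × {x1}, {36} × {x1, x2}, {36} × {x1, x3}, {34, 35, 36} × {x1}, {35} × {x1, x2, x3}, {36} × {x1, x2, x3}, {34, 36} × {x1, x2}, {34, 36} × {x1, x3}, {35, 36} × {x1, x2}, {35, 36} × {x1, x3}, {34, 36} × {x1, x2, x3}, {34, 35, 36} × {x1, x2}, {34, 35, 36} × {x1, x3}, {35, 36} × {x1, x2, x3}, {34, 35, 36} × {x1, x2, x3}}; |τ_{X×Y}| = 70.

Enumerate products U × V with U ∈ τ_X, V ∈ τ_Y (deduplicated):
  ∅ × ∅ = {} (∅)
  {35} × {x1} = {(35,x1)}
  {36} × {x1} = {(36,x1)}
  {34, 36} × {x1} = {(34,x1), (36,x1)}
  {35} × {x1, x2} = {(35,x1), (35,x2)}
  {35} × {x1, x3} = {(35,x1), (35,x3)}
  {35, 36} × {x1} = {(35,x1), (36,x1)}
  {36} × {x1, x2} = {(36,x1), (36,x2)}
  {36} × {x1, x3} = {(36,x1), (36,x3)}
  {34, 35, 36} × {x1} = {(34,x1), (35,x1), (36,x1)}
  {35} × {x1, x2, x3} = {(35,x1), (35,x2), (35,x3)}
  {36} × {x1, x2, x3} = {(36,x1), (36,x2), (36,x3)}
  {34, 36} × {x1, x2} = {(34,x1), (34,x2), (36,x1), (36,x2)}
  {34, 36} × {x1, x3} = {(34,x1), (34,x3), (36,x1), (36,x3)}
  {35, 36} × {x1, x2} = {(35,x1), (35,x2), (36,x1), (36,x2)}
  {35, 36} × {x1, x3} = {(35,x1), (35,x3), (36,x1), (36,x3)}
  {34, 36} × {x1, x2, x3} = {(34,x1), (34,x2), (34,x3), (36,x1), (36,x2), (36,x3)}
  {34, 35, 36} × {x1, x2} = {(34,x1), (34,x2), (35,x1), (35,x2), (36,x1), (36,x2)}
  {34, 35, 36} × {x1, x3} = {(34,x1), (34,x3), (35,x1), (35,x3), (36,x1), (36,x3)}
  {35, 36} × {x1, x2, x3} = {(35,x1), (35,x2), (35,x3), (36,x1), (36,x2), (36,x3)}
  {34, 35, 36} × {x1, x2, x3} = {(34,x1), (34,x2), (34,x3), (35,x1), (35,x2), (35,x3), (36,x1), (36,x2), (36,x3)}
These 21 distinct sets form the basis B.
Close under arbitrary unions to get τ_{X×Y}; counting gives |τ_{X×Y}| = 70.


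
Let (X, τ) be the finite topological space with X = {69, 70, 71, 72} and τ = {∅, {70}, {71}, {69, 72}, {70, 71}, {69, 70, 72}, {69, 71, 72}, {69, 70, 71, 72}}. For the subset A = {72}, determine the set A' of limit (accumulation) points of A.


A' = {69}

For each x ∈ X, list the open sets U ∈ τ with x ∈ U, then check whether U ∩ (A ∖ {x}) ≠ ∅ for every such U.
  x = 69: opens ∋ x are {69, 72}, {69, 70, 72}, {69, 71, 72}, {69, 70, 71, 72}; each meets A ∖ {69}, so x IS a limit point.
  x = 70: open {70} ∋ x has {70} ∩ (A ∖ {70}) = ∅, so x is NOT a limit point.
  x = 71: open {71} ∋ x has {71} ∩ (A ∖ {71}) = ∅, so x is NOT a limit point.
  x = 72: open {69, 72} ∋ x has {69, 72} ∩ (A ∖ {72}) = ∅, so x is NOT a limit point.
Collecting: A' = {69}.


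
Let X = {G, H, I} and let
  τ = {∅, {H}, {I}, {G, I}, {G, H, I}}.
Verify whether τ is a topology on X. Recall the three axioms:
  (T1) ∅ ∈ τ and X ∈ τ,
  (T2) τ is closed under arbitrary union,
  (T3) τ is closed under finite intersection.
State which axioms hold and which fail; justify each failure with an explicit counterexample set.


τ is NOT a topology on X.

Axiom (T1): ∅ ∈ τ? Yes; X ∈ τ? Yes.
Axiom (T2/T3): check pairwise unions and intersections of members of τ.
Counterexample for (T2): {H} ∪ {I} = {H, I} ∉ τ. Therefore τ is NOT a topology.


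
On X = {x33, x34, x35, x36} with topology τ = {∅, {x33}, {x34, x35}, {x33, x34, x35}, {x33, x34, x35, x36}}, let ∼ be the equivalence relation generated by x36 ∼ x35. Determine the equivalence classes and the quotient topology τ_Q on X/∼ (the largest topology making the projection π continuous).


X/∼ = {[x33], [x34], [x35=x36]}; |τ_Q| = 3.

Equivalence classes: [x33], [x34], [x35=x36].
Quotient map π: X → X/∼ sends x33 ↦ [x33], x34 ↦ [x34], x35 ↦ [x35=x36], x36 ↦ [x35=x36].
For each subset V ⊆ X/∼, compute π^{-1}(V) ⊆ X and check whether π^{-1}(V) ∈ τ. V is open in τ_Q iff π^{-1}(V) ∈ τ.
  V = {}: π^{-1}(V) = ∅ ∈ τ ✓.
  V = {[x33]}: π^{-1}(V) = {x33} ∈ τ ✓.
  V = {[x34]}: π^{-1}(V) = {x34} ∉ τ ✗.
  V = {[x33], [x34]}: π^{-1}(V) = {x33, x34} ∉ τ ✗.
  V = {[x35=x36]}: π^{-1}(V) = {x35, x36} ∉ τ ✗.
  V = {[x33], [x35=x36]}: π^{-1}(V) = {x33, x35, x36} ∉ τ ✗.
  V = {[x34], [x35=x36]}: π^{-1}(V) = {x34, x35, x36} ∉ τ ✗.
  V = {[x33], [x34], [x35=x36]}: π^{-1}(V) = {x33, x34, x35, x36} ∈ τ ✓.
Open sets in the quotient: τ_Q = {{}, {[x33]}, {[x33], [x34], [x35=x36]}} (3 elements).


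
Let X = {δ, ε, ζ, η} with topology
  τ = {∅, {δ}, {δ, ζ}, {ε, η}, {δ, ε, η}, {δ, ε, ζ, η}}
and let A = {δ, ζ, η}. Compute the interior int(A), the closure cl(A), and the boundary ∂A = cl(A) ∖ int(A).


int(A) = {δ, ζ}, cl(A) = {δ, ε, ζ, η}, ∂A = {ε, η}.

Closed sets in (X, τ) are complements of opens:
  closed(X, τ) = {∅, {ζ}, {δ, ζ}, {ε, η}, {ε, ζ, η}, {δ, ε, ζ, η}}.
int(A) = ⋃ {U ∈ τ : U ⊆ A}. Opens contained in A: ∅, {δ}, {δ, ζ}.
Taking the union of these: int(A) = {δ, ζ}.
cl(A) = ⋂ {C closed : A ⊆ C}. Closed sets containing A: {δ, ε, ζ, η}.
Intersecting these: cl(A) = {δ, ε, ζ, η}.
∂A = cl(A) ∖ int(A) = {δ, ε, ζ, η} ∖ {δ, ζ} = {ε, η}.


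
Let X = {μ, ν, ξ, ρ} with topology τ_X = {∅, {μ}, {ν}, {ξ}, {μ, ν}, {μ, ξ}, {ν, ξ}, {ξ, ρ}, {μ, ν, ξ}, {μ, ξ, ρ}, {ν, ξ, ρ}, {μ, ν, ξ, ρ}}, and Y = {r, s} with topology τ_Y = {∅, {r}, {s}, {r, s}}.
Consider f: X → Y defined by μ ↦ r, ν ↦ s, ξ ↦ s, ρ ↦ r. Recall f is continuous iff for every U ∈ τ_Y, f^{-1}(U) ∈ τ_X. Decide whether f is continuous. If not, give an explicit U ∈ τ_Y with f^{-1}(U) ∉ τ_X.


f is NOT continuous.

Compute f^{-1}(U) for each U ∈ τ_Y:
  U = ∅: f^{-1}(U) = ∅ ∈ τ_X ✓.
  U = {r}: f^{-1}(U) = {μ, ρ} ∉ τ_X ✗.
  U = {s}: f^{-1}(U) = {ν, ξ} ∈ τ_X ✓.
  U = {r, s}: f^{-1}(U) = {μ, ν, ξ, ρ} ∈ τ_X ✓.
Found U = {r} with f^{-1}(U) = {μ, ρ} not in τ_X. Therefore f is NOT continuous.


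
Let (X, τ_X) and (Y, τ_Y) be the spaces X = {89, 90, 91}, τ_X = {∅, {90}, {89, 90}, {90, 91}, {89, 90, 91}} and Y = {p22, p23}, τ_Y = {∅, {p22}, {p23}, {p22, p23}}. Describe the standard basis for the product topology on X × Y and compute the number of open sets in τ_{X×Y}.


Basis B = {∅ × ∅, {90} × {p22}, {90} × {p23}, {89, 90} × {p22}, {89, 90} × {p23}, {90} × {p22, p23}, {90, 91} × {p22}, {90, 91} × {p23}, {89, 90, 91} × {p22}, {89, 90, 91} × {p23}, {89, 90} × {p22, p23}, {90, 91} × {p22, p23}, {89, 90, 91} × {p22, p23}}; |τ_{X×Y}| = 25.

Enumerate products U × V with U ∈ τ_X, V ∈ τ_Y (deduplicated):
  ∅ × ∅ = {} (∅)
  {90} × {p22} = {(90,p22)}
  {90} × {p23} = {(90,p23)}
  {89, 90} × {p22} = {(89,p22), (90,p22)}
  {89, 90} × {p23} = {(89,p23), (90,p23)}
  {90} × {p22, p23} = {(90,p22), (90,p23)}
  {90, 91} × {p22} = {(90,p22), (91,p22)}
  {90, 91} × {p23} = {(90,p23), (91,p23)}
  {89, 90, 91} × {p22} = {(89,p22), (90,p22), (91,p22)}
  {89, 90, 91} × {p23} = {(89,p23), (90,p23), (91,p23)}
  {89, 90} × {p22, p23} = {(89,p22), (89,p23), (90,p22), (90,p23)}
  {90, 91} × {p22, p23} = {(90,p22), (90,p23), (91,p22), (91,p23)}
  {89, 90, 91} × {p22, p23} = {(89,p22), (89,p23), (90,p22), (90,p23), (91,p22), (91,p23)}
These 13 distinct sets form the basis B.
Close under arbitrary unions to get τ_{X×Y}; counting gives |τ_{X×Y}| = 25.


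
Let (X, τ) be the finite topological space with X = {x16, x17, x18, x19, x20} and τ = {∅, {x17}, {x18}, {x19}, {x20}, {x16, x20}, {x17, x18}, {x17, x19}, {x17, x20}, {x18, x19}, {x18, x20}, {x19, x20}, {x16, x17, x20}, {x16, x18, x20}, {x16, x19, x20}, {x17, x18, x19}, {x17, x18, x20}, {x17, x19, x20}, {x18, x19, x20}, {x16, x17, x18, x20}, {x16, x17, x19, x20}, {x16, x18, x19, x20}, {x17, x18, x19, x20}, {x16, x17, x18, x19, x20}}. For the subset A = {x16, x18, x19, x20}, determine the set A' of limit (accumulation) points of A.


A' = {x16}

For each x ∈ X, list the open sets U ∈ τ with x ∈ U, then check whether U ∩ (A ∖ {x}) ≠ ∅ for every such U.
  x = x16: opens ∋ x are {x16, x20}, {x16, x17, x20}, {x16, x18, x20}, {x16, x19, x20}, {x16, x17, x18, x20}, {x16, x17, x19, x20}, {x16, x18, x19, x20}, {x16, x17, x18, x19, x20}; each meets A ∖ {x16}, so x IS a limit point.
  x = x17: open {x17} ∋ x has {x17} ∩ (A ∖ {x17}) = ∅, so x is NOT a limit point.
  x = x18: open {x18} ∋ x has {x18} ∩ (A ∖ {x18}) = ∅, so x is NOT a limit point.
  x = x19: open {x19} ∋ x has {x19} ∩ (A ∖ {x19}) = ∅, so x is NOT a limit point.
  x = x20: open {x20} ∋ x has {x20} ∩ (A ∖ {x20}) = ∅, so x is NOT a limit point.
Collecting: A' = {x16}.


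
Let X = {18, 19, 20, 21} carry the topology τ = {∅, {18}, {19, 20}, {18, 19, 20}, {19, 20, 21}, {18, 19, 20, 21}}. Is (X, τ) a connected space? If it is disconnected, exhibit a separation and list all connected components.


(X, τ) is disconnected; components = [{18}, {19, 20, 21}].

Find clopen sets (U ∈ τ with X ∖ U ∈ τ):
  U = ∅, X ∖ U = {18, 19, 20, 21} — both open, so U is clopen.
  U = {18}, X ∖ U = {19, 20, 21} — both open, so U is clopen.
  U = {19, 20, 21}, X ∖ U = {18} — both open, so U is clopen.
  U = {18, 19, 20, 21}, X ∖ U = ∅ — both open, so U is clopen.
Nontrivial clopen(s) exist: e.g. {18}. So (X, τ) is disconnected.
Compute connected components by grouping points that agree on all clopens:
  component: {18}
  component: {19, 20, 21}


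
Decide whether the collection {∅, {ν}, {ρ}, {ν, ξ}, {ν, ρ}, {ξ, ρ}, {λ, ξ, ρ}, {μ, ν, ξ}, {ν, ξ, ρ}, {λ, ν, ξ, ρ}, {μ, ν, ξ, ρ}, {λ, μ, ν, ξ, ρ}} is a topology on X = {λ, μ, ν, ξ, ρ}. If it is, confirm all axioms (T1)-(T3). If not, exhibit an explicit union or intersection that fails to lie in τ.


τ is NOT a topology on X.

Axiom (T1): ∅ ∈ τ? Yes; X ∈ τ? Yes.
Axiom (T2/T3): check pairwise unions and intersections of members of τ.
Counterexample for (T3): {ν, ξ} ∩ {ξ, ρ} = {ξ} ∉ τ. Therefore τ is NOT a topology.


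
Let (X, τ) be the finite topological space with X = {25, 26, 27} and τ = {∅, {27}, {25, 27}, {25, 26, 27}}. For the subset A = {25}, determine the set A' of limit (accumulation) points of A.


A' = {26}

For each x ∈ X, list the open sets U ∈ τ with x ∈ U, then check whether U ∩ (A ∖ {x}) ≠ ∅ for every such U.
  x = 25: open {25, 27} ∋ x has {25, 27} ∩ (A ∖ {25}) = ∅, so x is NOT a limit point.
  x = 26: opens ∋ x are {25, 26, 27}; each meets A ∖ {26}, so x IS a limit point.
  x = 27: open {27} ∋ x has {27} ∩ (A ∖ {27}) = ∅, so x is NOT a limit point.
Collecting: A' = {26}.


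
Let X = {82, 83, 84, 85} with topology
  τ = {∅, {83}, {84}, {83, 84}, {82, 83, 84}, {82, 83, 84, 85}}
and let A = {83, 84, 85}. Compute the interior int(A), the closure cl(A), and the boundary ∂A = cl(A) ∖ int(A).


int(A) = {83, 84}, cl(A) = {82, 83, 84, 85}, ∂A = {82, 85}.

Closed sets in (X, τ) are complements of opens:
  closed(X, τ) = {∅, {85}, {82, 85}, {82, 83, 85}, {82, 84, 85}, {82, 83, 84, 85}}.
int(A) = ⋃ {U ∈ τ : U ⊆ A}. Opens contained in A: ∅, {83}, {84}, {83, 84}.
Taking the union of these: int(A) = {83, 84}.
cl(A) = ⋂ {C closed : A ⊆ C}. Closed sets containing A: {82, 83, 84, 85}.
Intersecting these: cl(A) = {82, 83, 84, 85}.
∂A = cl(A) ∖ int(A) = {82, 83, 84, 85} ∖ {83, 84} = {82, 85}.


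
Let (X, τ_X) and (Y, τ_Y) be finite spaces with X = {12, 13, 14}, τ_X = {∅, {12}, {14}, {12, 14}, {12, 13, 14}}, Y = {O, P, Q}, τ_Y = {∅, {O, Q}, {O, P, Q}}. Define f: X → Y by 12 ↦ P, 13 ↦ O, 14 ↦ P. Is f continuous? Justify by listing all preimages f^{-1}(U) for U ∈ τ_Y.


f is NOT continuous.

Compute f^{-1}(U) for each U ∈ τ_Y:
  U = ∅: f^{-1}(U) = ∅ ∈ τ_X ✓.
  U = {O, Q}: f^{-1}(U) = {13} ∉ τ_X ✗.
  U = {O, P, Q}: f^{-1}(U) = {12, 13, 14} ∈ τ_X ✓.
Found U = {O, Q} with f^{-1}(U) = {13} not in τ_X. Therefore f is NOT continuous.


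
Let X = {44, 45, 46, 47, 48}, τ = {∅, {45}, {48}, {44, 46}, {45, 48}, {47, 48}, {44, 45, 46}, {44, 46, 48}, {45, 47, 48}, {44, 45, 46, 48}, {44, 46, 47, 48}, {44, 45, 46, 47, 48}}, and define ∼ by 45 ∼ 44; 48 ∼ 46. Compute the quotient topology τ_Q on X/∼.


X/∼ = {[44=45], [46=48], [47]}; |τ_Q| = 3.

Equivalence classes: [44=45], [46=48], [47].
Quotient map π: X → X/∼ sends 44 ↦ [44=45], 45 ↦ [44=45], 46 ↦ [46=48], 47 ↦ [47], 48 ↦ [46=48].
For each subset V ⊆ X/∼, compute π^{-1}(V) ⊆ X and check whether π^{-1}(V) ∈ τ. V is open in τ_Q iff π^{-1}(V) ∈ τ.
  V = {}: π^{-1}(V) = ∅ ∈ τ ✓.
  V = {[44=45]}: π^{-1}(V) = {44, 45} ∉ τ ✗.
  V = {[46=48]}: π^{-1}(V) = {46, 48} ∉ τ ✗.
  V = {[44=45], [46=48]}: π^{-1}(V) = {44, 45, 46, 48} ∈ τ ✓.
  V = {[47]}: π^{-1}(V) = {47} ∉ τ ✗.
  V = {[44=45], [47]}: π^{-1}(V) = {44, 45, 47} ∉ τ ✗.
  V = {[46=48], [47]}: π^{-1}(V) = {46, 47, 48} ∉ τ ✗.
  V = {[44=45], [46=48], [47]}: π^{-1}(V) = {44, 45, 46, 47, 48} ∈ τ ✓.
Open sets in the quotient: τ_Q = {{}, {[44=45], [46=48]}, {[44=45], [46=48], [47]}} (3 elements).


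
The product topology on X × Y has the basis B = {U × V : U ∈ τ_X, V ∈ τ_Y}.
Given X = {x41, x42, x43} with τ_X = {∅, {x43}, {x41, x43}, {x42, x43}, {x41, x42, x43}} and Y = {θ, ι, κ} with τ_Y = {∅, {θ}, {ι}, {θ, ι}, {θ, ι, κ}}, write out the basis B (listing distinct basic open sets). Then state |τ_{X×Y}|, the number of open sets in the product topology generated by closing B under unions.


Basis B = {∅ × ∅, {x43} × {θ}, {x43} × {ι}, {x41, x43} × {θ}, {x41, x43} × {ι}, {x42, x43} × {θ}, {x42, x43} × {ι}, {x43} × {θ, ι}, {x41, x42, x43} × {θ}, {x41, x42, x43} × {ι}, {x43} × {θ, ι, κ}, {x41, x43} × {θ, ι}, {x42, x43} × {θ, ι}, {x41, x43} × {θ, ι, κ}, {x41, x42, x43} × {θ, ι}, {x42, x43} × {θ, ι, κ}, {x41, x42, x43} × {θ, ι, κ}}; |τ_{X×Y}| = 50.

Enumerate products U × V with U ∈ τ_X, V ∈ τ_Y (deduplicated):
  ∅ × ∅ = {} (∅)
  {x43} × {θ} = {(x43,θ)}
  {x43} × {ι} = {(x43,ι)}
  {x41, x43} × {θ} = {(x41,θ), (x43,θ)}
  {x41, x43} × {ι} = {(x41,ι), (x43,ι)}
  {x42, x43} × {θ} = {(x42,θ), (x43,θ)}
  {x42, x43} × {ι} = {(x42,ι), (x43,ι)}
  {x43} × {θ, ι} = {(x43,θ), (x43,ι)}
  {x41, x42, x43} × {θ} = {(x41,θ), (x42,θ), (x43,θ)}
  {x41, x42, x43} × {ι} = {(x41,ι), (x42,ι), (x43,ι)}
  {x43} × {θ, ι, κ} = {(x43,θ), (x43,ι), (x43,κ)}
  {x41, x43} × {θ, ι} = {(x41,θ), (x41,ι), (x43,θ), (x43,ι)}
  {x42, x43} × {θ, ι} = {(x42,θ), (x42,ι), (x43,θ), (x43,ι)}
  {x41, x43} × {θ, ι, κ} = {(x41,θ), (x41,ι), (x41,κ), (x43,θ), (x43,ι), (x43,κ)}
  {x41, x42, x43} × {θ, ι} = {(x41,θ), (x41,ι), (x42,θ), (x42,ι), (x43,θ), (x43,ι)}
  {x42, x43} × {θ, ι, κ} = {(x42,θ), (x42,ι), (x42,κ), (x43,θ), (x43,ι), (x43,κ)}
  {x41, x42, x43} × {θ, ι, κ} = {(x41,θ), (x41,ι), (x41,κ), (x42,θ), (x42,ι), (x42,κ), (x43,θ), (x43,ι), (x43,κ)}
These 17 distinct sets form the basis B.
Close under arbitrary unions to get τ_{X×Y}; counting gives |τ_{X×Y}| = 50.


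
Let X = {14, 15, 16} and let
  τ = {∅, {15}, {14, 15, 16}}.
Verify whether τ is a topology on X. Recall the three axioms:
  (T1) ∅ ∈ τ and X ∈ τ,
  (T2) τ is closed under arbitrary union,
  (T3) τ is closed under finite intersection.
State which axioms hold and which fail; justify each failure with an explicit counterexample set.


τ IS a topology on X.

Axiom (T1): ∅ ∈ τ? Yes; X ∈ τ? Yes.
Axiom (T2/T3): check pairwise unions and intersections of members of τ.
All pairwise intersections and unions checked — each lies in τ. Therefore τ satisfies (T1), (T2), (T3): it IS a topology on X.


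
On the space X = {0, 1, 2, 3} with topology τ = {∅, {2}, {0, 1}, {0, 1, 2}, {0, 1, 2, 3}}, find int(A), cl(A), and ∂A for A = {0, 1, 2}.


int(A) = {0, 1, 2}, cl(A) = {0, 1, 2, 3}, ∂A = {3}.

Closed sets in (X, τ) are complements of opens:
  closed(X, τ) = {∅, {3}, {2, 3}, {0, 1, 3}, {0, 1, 2, 3}}.
int(A) = ⋃ {U ∈ τ : U ⊆ A}. Opens contained in A: ∅, {2}, {0, 1}, {0, 1, 2}.
Taking the union of these: int(A) = {0, 1, 2}.
cl(A) = ⋂ {C closed : A ⊆ C}. Closed sets containing A: {0, 1, 2, 3}.
Intersecting these: cl(A) = {0, 1, 2, 3}.
∂A = cl(A) ∖ int(A) = {0, 1, 2, 3} ∖ {0, 1, 2} = {3}.


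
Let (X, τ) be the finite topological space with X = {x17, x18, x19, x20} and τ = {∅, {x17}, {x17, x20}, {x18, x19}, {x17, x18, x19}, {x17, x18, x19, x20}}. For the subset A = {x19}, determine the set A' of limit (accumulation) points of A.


A' = {x18}

For each x ∈ X, list the open sets U ∈ τ with x ∈ U, then check whether U ∩ (A ∖ {x}) ≠ ∅ for every such U.
  x = x17: open {x17} ∋ x has {x17} ∩ (A ∖ {x17}) = ∅, so x is NOT a limit point.
  x = x18: opens ∋ x are {x18, x19}, {x17, x18, x19}, {x17, x18, x19, x20}; each meets A ∖ {x18}, so x IS a limit point.
  x = x19: open {x18, x19} ∋ x has {x18, x19} ∩ (A ∖ {x19}) = ∅, so x is NOT a limit point.
  x = x20: open {x17, x20} ∋ x has {x17, x20} ∩ (A ∖ {x20}) = ∅, so x is NOT a limit point.
Collecting: A' = {x18}.


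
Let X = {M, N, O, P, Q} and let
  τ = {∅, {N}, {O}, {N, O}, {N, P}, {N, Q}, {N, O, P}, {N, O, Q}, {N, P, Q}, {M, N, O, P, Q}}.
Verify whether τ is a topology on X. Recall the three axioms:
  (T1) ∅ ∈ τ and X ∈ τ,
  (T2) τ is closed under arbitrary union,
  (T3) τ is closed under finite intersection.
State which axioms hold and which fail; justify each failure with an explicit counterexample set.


τ is NOT a topology on X.

Axiom (T1): ∅ ∈ τ? Yes; X ∈ τ? Yes.
Axiom (T2/T3): check pairwise unions and intersections of members of τ.
Counterexample for (T2): {O} ∪ {N, P, Q} = {N, O, P, Q} ∉ τ. Therefore τ is NOT a topology.


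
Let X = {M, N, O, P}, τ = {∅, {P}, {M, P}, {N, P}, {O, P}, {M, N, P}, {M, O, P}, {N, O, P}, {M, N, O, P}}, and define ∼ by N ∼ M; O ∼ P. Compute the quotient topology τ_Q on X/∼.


X/∼ = {[M=N], [O=P]}; |τ_Q| = 3.

Equivalence classes: [M=N], [O=P].
Quotient map π: X → X/∼ sends M ↦ [M=N], N ↦ [M=N], O ↦ [O=P], P ↦ [O=P].
For each subset V ⊆ X/∼, compute π^{-1}(V) ⊆ X and check whether π^{-1}(V) ∈ τ. V is open in τ_Q iff π^{-1}(V) ∈ τ.
  V = {}: π^{-1}(V) = ∅ ∈ τ ✓.
  V = {[M=N]}: π^{-1}(V) = {M, N} ∉ τ ✗.
  V = {[O=P]}: π^{-1}(V) = {O, P} ∈ τ ✓.
  V = {[M=N], [O=P]}: π^{-1}(V) = {M, N, O, P} ∈ τ ✓.
Open sets in the quotient: τ_Q = {{}, {[O=P]}, {[M=N], [O=P]}} (3 elements).


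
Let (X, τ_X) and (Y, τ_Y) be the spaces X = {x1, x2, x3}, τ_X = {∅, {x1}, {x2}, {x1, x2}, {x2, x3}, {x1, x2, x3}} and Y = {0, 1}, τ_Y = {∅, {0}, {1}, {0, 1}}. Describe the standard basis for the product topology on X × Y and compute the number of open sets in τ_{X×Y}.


Basis B = {∅ × ∅, {x1} × {0}, {x1} × {1}, {x2} × {0}, {x2} × {1}, {x1} × {0, 1}, {x1, x2} × {0}, {x1, x2} × {1}, {x2} × {0, 1}, {x2, x3} × {0}, {x2, x3} × {1}, {x1, x2, x3} × {0}, {x1, x2, x3} × {1}, {x1, x2} × {0, 1}, {x2, x3} × {0, 1}, {x1, x2, x3} × {0, 1}}; |τ_{X×Y}| = 36.

Enumerate products U × V with U ∈ τ_X, V ∈ τ_Y (deduplicated):
  ∅ × ∅ = {} (∅)
  {x1} × {0} = {(x1,0)}
  {x1} × {1} = {(x1,1)}
  {x2} × {0} = {(x2,0)}
  {x2} × {1} = {(x2,1)}
  {x1} × {0, 1} = {(x1,0), (x1,1)}
  {x1, x2} × {0} = {(x1,0), (x2,0)}
  {x1, x2} × {1} = {(x1,1), (x2,1)}
  {x2} × {0, 1} = {(x2,0), (x2,1)}
  {x2, x3} × {0} = {(x2,0), (x3,0)}
  {x2, x3} × {1} = {(x2,1), (x3,1)}
  {x1, x2, x3} × {0} = {(x1,0), (x2,0), (x3,0)}
  {x1, x2, x3} × {1} = {(x1,1), (x2,1), (x3,1)}
  {x1, x2} × {0, 1} = {(x1,0), (x1,1), (x2,0), (x2,1)}
  {x2, x3} × {0, 1} = {(x2,0), (x2,1), (x3,0), (x3,1)}
  {x1, x2, x3} × {0, 1} = {(x1,0), (x1,1), (x2,0), (x2,1), (x3,0), (x3,1)}
These 16 distinct sets form the basis B.
Close under arbitrary unions to get τ_{X×Y}; counting gives |τ_{X×Y}| = 36.


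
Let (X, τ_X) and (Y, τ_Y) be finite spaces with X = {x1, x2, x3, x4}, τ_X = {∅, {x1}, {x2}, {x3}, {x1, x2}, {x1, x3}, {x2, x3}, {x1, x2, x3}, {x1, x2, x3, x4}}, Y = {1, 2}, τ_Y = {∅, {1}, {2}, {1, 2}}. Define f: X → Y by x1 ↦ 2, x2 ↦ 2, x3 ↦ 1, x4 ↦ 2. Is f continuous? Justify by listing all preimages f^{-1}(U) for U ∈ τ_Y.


f is NOT continuous.

Compute f^{-1}(U) for each U ∈ τ_Y:
  U = ∅: f^{-1}(U) = ∅ ∈ τ_X ✓.
  U = {1}: f^{-1}(U) = {x3} ∈ τ_X ✓.
  U = {2}: f^{-1}(U) = {x1, x2, x4} ∉ τ_X ✗.
  U = {1, 2}: f^{-1}(U) = {x1, x2, x3, x4} ∈ τ_X ✓.
Found U = {2} with f^{-1}(U) = {x1, x2, x4} not in τ_X. Therefore f is NOT continuous.


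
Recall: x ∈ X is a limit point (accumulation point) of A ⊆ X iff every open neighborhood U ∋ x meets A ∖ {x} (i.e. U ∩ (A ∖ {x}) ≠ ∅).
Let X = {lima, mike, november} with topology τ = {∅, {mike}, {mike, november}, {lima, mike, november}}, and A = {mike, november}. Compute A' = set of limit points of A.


A' = {lima, november}

For each x ∈ X, list the open sets U ∈ τ with x ∈ U, then check whether U ∩ (A ∖ {x}) ≠ ∅ for every such U.
  x = lima: opens ∋ x are {lima, mike, november}; each meets A ∖ {lima}, so x IS a limit point.
  x = mike: open {mike} ∋ x has {mike} ∩ (A ∖ {mike}) = ∅, so x is NOT a limit point.
  x = november: opens ∋ x are {mike, november}, {lima, mike, november}; each meets A ∖ {november}, so x IS a limit point.
Collecting: A' = {lima, november}.


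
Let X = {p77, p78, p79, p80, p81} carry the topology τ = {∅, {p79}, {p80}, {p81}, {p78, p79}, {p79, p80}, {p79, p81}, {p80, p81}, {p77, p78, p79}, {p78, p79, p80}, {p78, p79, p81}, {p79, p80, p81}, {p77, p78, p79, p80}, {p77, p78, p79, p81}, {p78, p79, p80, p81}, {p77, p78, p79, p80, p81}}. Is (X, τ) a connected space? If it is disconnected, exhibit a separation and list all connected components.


(X, τ) is disconnected; components = [{p80}, {p81}, {p77, p78, p79}].

Find clopen sets (U ∈ τ with X ∖ U ∈ τ):
  U = ∅, X ∖ U = {p77, p78, p79, p80, p81} — both open, so U is clopen.
  U = {p80}, X ∖ U = {p77, p78, p79, p81} — both open, so U is clopen.
  U = {p81}, X ∖ U = {p77, p78, p79, p80} — both open, so U is clopen.
  U = {p80, p81}, X ∖ U = {p77, p78, p79} — both open, so U is clopen.
  U = {p77, p78, p79}, X ∖ U = {p80, p81} — both open, so U is clopen.
  U = {p77, p78, p79, p80}, X ∖ U = {p81} — both open, so U is clopen.
  U = {p77, p78, p79, p81}, X ∖ U = {p80} — both open, so U is clopen.
  U = {p77, p78, p79, p80, p81}, X ∖ U = ∅ — both open, so U is clopen.
Nontrivial clopen(s) exist: e.g. {p77, p78, p79}. So (X, τ) is disconnected.
Compute connected components by grouping points that agree on all clopens:
  component: {p80}
  component: {p81}
  component: {p77, p78, p79}


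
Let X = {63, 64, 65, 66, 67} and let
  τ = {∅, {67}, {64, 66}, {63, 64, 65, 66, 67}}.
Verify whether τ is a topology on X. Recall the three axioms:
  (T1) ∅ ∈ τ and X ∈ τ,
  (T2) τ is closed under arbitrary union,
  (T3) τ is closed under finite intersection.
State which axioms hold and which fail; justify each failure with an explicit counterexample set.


τ is NOT a topology on X.

Axiom (T1): ∅ ∈ τ? Yes; X ∈ τ? Yes.
Axiom (T2/T3): check pairwise unions and intersections of members of τ.
Counterexample for (T2): {67} ∪ {64, 66} = {64, 66, 67} ∉ τ. Therefore τ is NOT a topology.


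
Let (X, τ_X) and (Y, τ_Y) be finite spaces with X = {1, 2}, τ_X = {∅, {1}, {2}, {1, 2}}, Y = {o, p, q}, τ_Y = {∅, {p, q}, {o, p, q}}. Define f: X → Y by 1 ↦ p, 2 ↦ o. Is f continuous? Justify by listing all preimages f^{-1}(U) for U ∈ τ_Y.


f IS continuous.

Compute f^{-1}(U) for each U ∈ τ_Y:
  U = ∅: f^{-1}(U) = ∅ ∈ τ_X ✓.
  U = {p, q}: f^{-1}(U) = {1} ∈ τ_X ✓.
  U = {o, p, q}: f^{-1}(U) = {1, 2} ∈ τ_X ✓.
Every preimage lies in τ_X, so f IS continuous.


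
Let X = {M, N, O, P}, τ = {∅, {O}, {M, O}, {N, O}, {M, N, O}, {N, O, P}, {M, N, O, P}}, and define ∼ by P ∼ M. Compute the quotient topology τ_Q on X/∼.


X/∼ = {[M=P], [N], [O]}; |τ_Q| = 4.

Equivalence classes: [M=P], [N], [O].
Quotient map π: X → X/∼ sends M ↦ [M=P], N ↦ [N], O ↦ [O], P ↦ [M=P].
For each subset V ⊆ X/∼, compute π^{-1}(V) ⊆ X and check whether π^{-1}(V) ∈ τ. V is open in τ_Q iff π^{-1}(V) ∈ τ.
  V = {}: π^{-1}(V) = ∅ ∈ τ ✓.
  V = {[M=P]}: π^{-1}(V) = {M, P} ∉ τ ✗.
  V = {[N]}: π^{-1}(V) = {N} ∉ τ ✗.
  V = {[M=P], [N]}: π^{-1}(V) = {M, N, P} ∉ τ ✗.
  V = {[O]}: π^{-1}(V) = {O} ∈ τ ✓.
  V = {[M=P], [O]}: π^{-1}(V) = {M, O, P} ∉ τ ✗.
  V = {[N], [O]}: π^{-1}(V) = {N, O} ∈ τ ✓.
  V = {[M=P], [N], [O]}: π^{-1}(V) = {M, N, O, P} ∈ τ ✓.
Open sets in the quotient: τ_Q = {{}, {[O]}, {[N], [O]}, {[M=P], [N], [O]}} (4 elements).


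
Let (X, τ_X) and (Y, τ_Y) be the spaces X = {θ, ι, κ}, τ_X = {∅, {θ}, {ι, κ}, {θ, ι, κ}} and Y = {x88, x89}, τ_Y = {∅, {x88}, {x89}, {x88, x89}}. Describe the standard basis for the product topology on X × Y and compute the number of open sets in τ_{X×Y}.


Basis B = {∅ × ∅, {θ} × {x88}, {θ} × {x89}, {θ} × {x88, x89}, {ι, κ} × {x88}, {ι, κ} × {x89}, {θ, ι, κ} × {x88}, {θ, ι, κ} × {x89}, {ι, κ} × {x88, x89}, {θ, ι, κ} × {x88, x89}}; |τ_{X×Y}| = 16.

Enumerate products U × V with U ∈ τ_X, V ∈ τ_Y (deduplicated):
  ∅ × ∅ = {} (∅)
  {θ} × {x88} = {(θ,x88)}
  {θ} × {x89} = {(θ,x89)}
  {θ} × {x88, x89} = {(θ,x88), (θ,x89)}
  {ι, κ} × {x88} = {(ι,x88), (κ,x88)}
  {ι, κ} × {x89} = {(ι,x89), (κ,x89)}
  {θ, ι, κ} × {x88} = {(θ,x88), (ι,x88), (κ,x88)}
  {θ, ι, κ} × {x89} = {(θ,x89), (ι,x89), (κ,x89)}
  {ι, κ} × {x88, x89} = {(ι,x88), (ι,x89), (κ,x88), (κ,x89)}
  {θ, ι, κ} × {x88, x89} = {(θ,x88), (θ,x89), (ι,x88), (ι,x89), (κ,x88), (κ,x89)}
These 10 distinct sets form the basis B.
Close under arbitrary unions to get τ_{X×Y}; counting gives |τ_{X×Y}| = 16.


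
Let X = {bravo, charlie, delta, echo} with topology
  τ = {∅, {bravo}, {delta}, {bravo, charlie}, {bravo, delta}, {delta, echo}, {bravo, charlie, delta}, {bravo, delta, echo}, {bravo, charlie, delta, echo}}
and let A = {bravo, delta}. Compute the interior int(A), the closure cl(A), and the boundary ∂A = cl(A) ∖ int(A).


int(A) = {bravo, delta}, cl(A) = {bravo, charlie, delta, echo}, ∂A = {charlie, echo}.

Closed sets in (X, τ) are complements of opens:
  closed(X, τ) = {∅, {charlie}, {echo}, {bravo, charlie}, {charlie, echo}, {delta, echo}, {bravo, charlie, echo}, {charlie, delta, echo}, {bravo, charlie, delta, echo}}.
int(A) = ⋃ {U ∈ τ : U ⊆ A}. Opens contained in A: ∅, {bravo}, {delta}, {bravo, delta}.
Taking the union of these: int(A) = {bravo, delta}.
cl(A) = ⋂ {C closed : A ⊆ C}. Closed sets containing A: {bravo, charlie, delta, echo}.
Intersecting these: cl(A) = {bravo, charlie, delta, echo}.
∂A = cl(A) ∖ int(A) = {bravo, charlie, delta, echo} ∖ {bravo, delta} = {charlie, echo}.


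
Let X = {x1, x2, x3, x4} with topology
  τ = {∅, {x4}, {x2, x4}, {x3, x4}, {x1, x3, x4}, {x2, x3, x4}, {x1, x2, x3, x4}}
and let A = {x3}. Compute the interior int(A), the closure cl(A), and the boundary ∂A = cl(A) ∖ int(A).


int(A) = ∅, cl(A) = {x1, x3}, ∂A = {x1, x3}.

Closed sets in (X, τ) are complements of opens:
  closed(X, τ) = {∅, {x1}, {x2}, {x1, x2}, {x1, x3}, {x1, x2, x3}, {x1, x2, x3, x4}}.
int(A) = ⋃ {U ∈ τ : U ⊆ A}. Opens contained in A: ∅.
Taking the union of these: int(A) = ∅.
cl(A) = ⋂ {C closed : A ⊆ C}. Closed sets containing A: {x1, x3}, {x1, x2, x3}, {x1, x2, x3, x4}.
Intersecting these: cl(A) = {x1, x3}.
∂A = cl(A) ∖ int(A) = {x1, x3} ∖ ∅ = {x1, x3}.


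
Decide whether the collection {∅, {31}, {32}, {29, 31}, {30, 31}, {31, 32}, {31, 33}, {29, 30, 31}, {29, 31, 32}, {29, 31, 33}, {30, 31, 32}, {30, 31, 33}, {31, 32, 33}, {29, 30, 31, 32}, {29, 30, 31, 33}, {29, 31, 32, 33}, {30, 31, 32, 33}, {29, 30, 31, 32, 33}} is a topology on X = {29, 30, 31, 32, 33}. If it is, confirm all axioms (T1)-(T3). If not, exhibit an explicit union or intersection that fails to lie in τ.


τ IS a topology on X.

Axiom (T1): ∅ ∈ τ? Yes; X ∈ τ? Yes.
Axiom (T2/T3): check pairwise unions and intersections of members of τ.
All pairwise intersections and unions checked — each lies in τ. Therefore τ satisfies (T1), (T2), (T3): it IS a topology on X.


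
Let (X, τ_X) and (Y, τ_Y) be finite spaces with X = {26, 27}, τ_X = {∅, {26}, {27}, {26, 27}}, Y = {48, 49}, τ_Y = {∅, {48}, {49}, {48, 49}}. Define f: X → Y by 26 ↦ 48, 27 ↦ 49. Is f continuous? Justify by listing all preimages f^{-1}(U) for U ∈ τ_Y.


f IS continuous.

Compute f^{-1}(U) for each U ∈ τ_Y:
  U = ∅: f^{-1}(U) = ∅ ∈ τ_X ✓.
  U = {48}: f^{-1}(U) = {26} ∈ τ_X ✓.
  U = {49}: f^{-1}(U) = {27} ∈ τ_X ✓.
  U = {48, 49}: f^{-1}(U) = {26, 27} ∈ τ_X ✓.
Every preimage lies in τ_X, so f IS continuous.


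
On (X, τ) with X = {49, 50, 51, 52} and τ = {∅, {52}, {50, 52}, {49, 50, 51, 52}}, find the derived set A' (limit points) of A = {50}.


A' = {49, 51}

For each x ∈ X, list the open sets U ∈ τ with x ∈ U, then check whether U ∩ (A ∖ {x}) ≠ ∅ for every such U.
  x = 49: opens ∋ x are {49, 50, 51, 52}; each meets A ∖ {49}, so x IS a limit point.
  x = 50: open {50, 52} ∋ x has {50, 52} ∩ (A ∖ {50}) = ∅, so x is NOT a limit point.
  x = 51: opens ∋ x are {49, 50, 51, 52}; each meets A ∖ {51}, so x IS a limit point.
  x = 52: open {52} ∋ x has {52} ∩ (A ∖ {52}) = ∅, so x is NOT a limit point.
Collecting: A' = {49, 51}.


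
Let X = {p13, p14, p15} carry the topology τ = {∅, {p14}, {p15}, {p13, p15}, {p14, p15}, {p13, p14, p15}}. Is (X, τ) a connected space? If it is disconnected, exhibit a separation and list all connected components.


(X, τ) is disconnected; components = [{p14}, {p13, p15}].

Find clopen sets (U ∈ τ with X ∖ U ∈ τ):
  U = ∅, X ∖ U = {p13, p14, p15} — both open, so U is clopen.
  U = {p14}, X ∖ U = {p13, p15} — both open, so U is clopen.
  U = {p13, p15}, X ∖ U = {p14} — both open, so U is clopen.
  U = {p13, p14, p15}, X ∖ U = ∅ — both open, so U is clopen.
Nontrivial clopen(s) exist: e.g. {p13, p15}. So (X, τ) is disconnected.
Compute connected components by grouping points that agree on all clopens:
  component: {p14}
  component: {p13, p15}


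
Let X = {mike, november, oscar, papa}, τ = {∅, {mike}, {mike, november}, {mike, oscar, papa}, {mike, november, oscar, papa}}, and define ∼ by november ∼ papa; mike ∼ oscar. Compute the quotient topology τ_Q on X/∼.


X/∼ = {[mike=oscar], [november=papa]}; |τ_Q| = 2.

Equivalence classes: [mike=oscar], [november=papa].
Quotient map π: X → X/∼ sends mike ↦ [mike=oscar], november ↦ [november=papa], oscar ↦ [mike=oscar], papa ↦ [november=papa].
For each subset V ⊆ X/∼, compute π^{-1}(V) ⊆ X and check whether π^{-1}(V) ∈ τ. V is open in τ_Q iff π^{-1}(V) ∈ τ.
  V = {}: π^{-1}(V) = ∅ ∈ τ ✓.
  V = {[mike=oscar]}: π^{-1}(V) = {mike, oscar} ∉ τ ✗.
  V = {[november=papa]}: π^{-1}(V) = {november, papa} ∉ τ ✗.
  V = {[mike=oscar], [november=papa]}: π^{-1}(V) = {mike, november, oscar, papa} ∈ τ ✓.
Open sets in the quotient: τ_Q = {{}, {[mike=oscar], [november=papa]}} (2 elements).


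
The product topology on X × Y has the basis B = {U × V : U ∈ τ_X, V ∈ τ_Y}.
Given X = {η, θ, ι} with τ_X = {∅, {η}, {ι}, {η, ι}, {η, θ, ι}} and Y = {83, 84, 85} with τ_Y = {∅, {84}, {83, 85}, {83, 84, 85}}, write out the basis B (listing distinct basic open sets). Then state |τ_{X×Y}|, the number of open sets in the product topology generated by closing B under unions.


Basis B = {∅ × ∅, {η} × {84}, {ι} × {84}, {η} × {83, 85}, {η, ι} × {84}, {ι} × {83, 85}, {η} × {83, 84, 85}, {η, θ, ι} × {84}, {ι} × {83, 84, 85}, {η, ι} × {83, 85}, {η, ι} × {83, 84, 85}, {η, θ, ι} × {83, 85}, {η, θ, ι} × {83, 84, 85}}; |τ_{X×Y}| = 25.

Enumerate products U × V with U ∈ τ_X, V ∈ τ_Y (deduplicated):
  ∅ × ∅ = {} (∅)
  {η} × {84} = {(η,84)}
  {ι} × {84} = {(ι,84)}
  {η} × {83, 85} = {(η,83), (η,85)}
  {η, ι} × {84} = {(η,84), (ι,84)}
  {ι} × {83, 85} = {(ι,83), (ι,85)}
  {η} × {83, 84, 85} = {(η,83), (η,84), (η,85)}
  {η, θ, ι} × {84} = {(η,84), (θ,84), (ι,84)}
  {ι} × {83, 84, 85} = {(ι,83), (ι,84), (ι,85)}
  {η, ι} × {83, 85} = {(η,83), (η,85), (ι,83), (ι,85)}
  {η, ι} × {83, 84, 85} = {(η,83), (η,84), (η,85), (ι,83), (ι,84), (ι,85)}
  {η, θ, ι} × {83, 85} = {(η,83), (η,85), (θ,83), (θ,85), (ι,83), (ι,85)}
  {η, θ, ι} × {83, 84, 85} = {(η,83), (η,84), (η,85), (θ,83), (θ,84), (θ,85), (ι,83), (ι,84), (ι,85)}
These 13 distinct sets form the basis B.
Close under arbitrary unions to get τ_{X×Y}; counting gives |τ_{X×Y}| = 25.


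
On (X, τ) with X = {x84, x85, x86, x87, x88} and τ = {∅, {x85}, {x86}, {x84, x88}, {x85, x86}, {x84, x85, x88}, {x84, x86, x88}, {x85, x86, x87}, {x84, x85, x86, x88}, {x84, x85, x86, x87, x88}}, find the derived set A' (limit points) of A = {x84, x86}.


A' = {x87, x88}

For each x ∈ X, list the open sets U ∈ τ with x ∈ U, then check whether U ∩ (A ∖ {x}) ≠ ∅ for every such U.
  x = x84: open {x84, x88} ∋ x has {x84, x88} ∩ (A ∖ {x84}) = ∅, so x is NOT a limit point.
  x = x85: open {x85} ∋ x has {x85} ∩ (A ∖ {x85}) = ∅, so x is NOT a limit point.
  x = x86: open {x86} ∋ x has {x86} ∩ (A ∖ {x86}) = ∅, so x is NOT a limit point.
  x = x87: opens ∋ x are {x85, x86, x87}, {x84, x85, x86, x87, x88}; each meets A ∖ {x87}, so x IS a limit point.
  x = x88: opens ∋ x are {x84, x88}, {x84, x85, x88}, {x84, x86, x88}, {x84, x85, x86, x88}, {x84, x85, x86, x87, x88}; each meets A ∖ {x88}, so x IS a limit point.
Collecting: A' = {x87, x88}.


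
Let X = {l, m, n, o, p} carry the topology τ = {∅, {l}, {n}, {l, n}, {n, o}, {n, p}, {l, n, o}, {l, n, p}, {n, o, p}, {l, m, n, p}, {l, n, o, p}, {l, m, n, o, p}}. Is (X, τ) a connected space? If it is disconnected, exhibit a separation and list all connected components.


(X, τ) is connected.

Find clopen sets (U ∈ τ with X ∖ U ∈ τ):
  U = ∅, X ∖ U = {l, m, n, o, p} — both open, so U is clopen.
  U = {l, m, n, o, p}, X ∖ U = ∅ — both open, so U is clopen.
Only trivial clopens (∅ and X) exist, so (X, τ) is connected.
Compute connected components by grouping points that agree on all clopens:
  component: {l, m, n, o, p}


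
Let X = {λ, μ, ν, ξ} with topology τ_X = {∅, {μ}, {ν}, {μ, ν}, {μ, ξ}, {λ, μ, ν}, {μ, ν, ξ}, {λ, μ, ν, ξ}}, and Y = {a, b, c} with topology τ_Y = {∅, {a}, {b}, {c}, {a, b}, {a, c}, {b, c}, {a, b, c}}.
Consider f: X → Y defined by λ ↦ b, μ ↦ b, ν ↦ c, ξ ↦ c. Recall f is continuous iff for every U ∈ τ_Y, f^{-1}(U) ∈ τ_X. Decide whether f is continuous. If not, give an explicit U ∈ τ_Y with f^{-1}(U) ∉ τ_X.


f is NOT continuous.

Compute f^{-1}(U) for each U ∈ τ_Y:
  U = ∅: f^{-1}(U) = ∅ ∈ τ_X ✓.
  U = {a}: f^{-1}(U) = ∅ ∈ τ_X ✓.
  U = {b}: f^{-1}(U) = {λ, μ} ∉ τ_X ✗.
  U = {c}: f^{-1}(U) = {ν, ξ} ∉ τ_X ✗.
  U = {a, b}: f^{-1}(U) = {λ, μ} ∉ τ_X ✗.
  U = {a, c}: f^{-1}(U) = {ν, ξ} ∉ τ_X ✗.
  U = {b, c}: f^{-1}(U) = {λ, μ, ν, ξ} ∈ τ_X ✓.
  U = {a, b, c}: f^{-1}(U) = {λ, μ, ν, ξ} ∈ τ_X ✓.
Found U = {b} with f^{-1}(U) = {λ, μ} not in τ_X. Therefore f is NOT continuous.


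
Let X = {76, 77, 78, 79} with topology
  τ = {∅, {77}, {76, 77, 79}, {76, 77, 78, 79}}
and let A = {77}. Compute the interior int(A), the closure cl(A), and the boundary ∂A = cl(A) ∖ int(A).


int(A) = {77}, cl(A) = {76, 77, 78, 79}, ∂A = {76, 78, 79}.

Closed sets in (X, τ) are complements of opens:
  closed(X, τ) = {∅, {78}, {76, 78, 79}, {76, 77, 78, 79}}.
int(A) = ⋃ {U ∈ τ : U ⊆ A}. Opens contained in A: ∅, {77}.
Taking the union of these: int(A) = {77}.
cl(A) = ⋂ {C closed : A ⊆ C}. Closed sets containing A: {76, 77, 78, 79}.
Intersecting these: cl(A) = {76, 77, 78, 79}.
∂A = cl(A) ∖ int(A) = {76, 77, 78, 79} ∖ {77} = {76, 78, 79}.
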